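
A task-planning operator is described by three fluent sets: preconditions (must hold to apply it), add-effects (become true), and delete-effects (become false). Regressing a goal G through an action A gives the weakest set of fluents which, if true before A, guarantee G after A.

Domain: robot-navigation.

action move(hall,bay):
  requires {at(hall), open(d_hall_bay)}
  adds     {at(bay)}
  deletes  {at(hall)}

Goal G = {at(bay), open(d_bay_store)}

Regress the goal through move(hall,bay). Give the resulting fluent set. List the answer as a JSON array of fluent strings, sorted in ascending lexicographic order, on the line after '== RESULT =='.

Compute (G \ add) ∪ pre:
  G ∩ del = {}  (empty — regression defined)
  G \ add = {at(bay), open(d_bay_store)} \ {at(bay)} = {open(d_bay_store)}
  ∪ pre   = {open(d_bay_store)} ∪ {at(hall), open(d_hall_bay)}
          = {at(hall), open(d_bay_store), open(d_hall_bay)}

== RESULT ==
["at(hall)", "open(d_bay_store)", "open(d_hall_bay)"]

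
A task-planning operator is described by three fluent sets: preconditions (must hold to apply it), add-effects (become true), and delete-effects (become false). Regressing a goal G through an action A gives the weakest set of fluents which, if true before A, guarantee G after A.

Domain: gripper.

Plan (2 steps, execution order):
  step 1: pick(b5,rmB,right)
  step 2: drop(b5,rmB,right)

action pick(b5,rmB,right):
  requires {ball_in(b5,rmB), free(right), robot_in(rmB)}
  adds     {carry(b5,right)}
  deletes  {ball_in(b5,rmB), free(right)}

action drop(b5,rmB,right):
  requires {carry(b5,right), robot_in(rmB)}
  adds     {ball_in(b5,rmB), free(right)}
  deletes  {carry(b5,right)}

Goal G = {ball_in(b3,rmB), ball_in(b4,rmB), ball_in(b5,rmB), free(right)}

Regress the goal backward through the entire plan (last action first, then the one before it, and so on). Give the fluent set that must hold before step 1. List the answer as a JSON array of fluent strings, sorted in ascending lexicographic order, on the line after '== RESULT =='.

Regress step by step:
  through step 2 (drop(b5,rmB,right)): drop {ball_in(b5,rmB), free(right)}, keep {ball_in(b3,rmB), ball_in(b4,rmB)}, require {carry(b5,right), robot_in(rmB)}
    → {ball_in(b3,rmB), ball_in(b4,rmB), carry(b5,right), robot_in(rmB)}
  through step 1 (pick(b5,rmB,right)): drop {carry(b5,right)}, keep {ball_in(b3,rmB), ball_in(b4,rmB), robot_in(rmB)}, require {ball_in(b5,rmB), free(right), robot_in(rmB)}
    → {ball_in(b3,rmB), ball_in(b4,rmB), ball_in(b5,rmB), free(right), robot_in(rmB)}

== RESULT ==
["ball_in(b3,rmB)", "ball_in(b4,rmB)", "ball_in(b5,rmB)", "free(right)", "robot_in(rmB)"]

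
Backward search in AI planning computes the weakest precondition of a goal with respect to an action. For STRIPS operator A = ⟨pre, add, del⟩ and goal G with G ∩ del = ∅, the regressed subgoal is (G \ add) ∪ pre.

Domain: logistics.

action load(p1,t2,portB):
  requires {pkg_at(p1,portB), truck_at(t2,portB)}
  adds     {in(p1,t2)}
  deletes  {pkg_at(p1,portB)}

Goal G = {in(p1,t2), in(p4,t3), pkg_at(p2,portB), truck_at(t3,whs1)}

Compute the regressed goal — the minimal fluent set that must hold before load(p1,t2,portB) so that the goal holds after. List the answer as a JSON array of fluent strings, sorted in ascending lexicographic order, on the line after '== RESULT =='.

Regress:
  G ∩ del = {}  (empty — regression defined)
  G \ add = {in(p1,t2), in(p4,t3), pkg_at(p2,portB), truck_at(t3,whs1)} \ {in(p1,t2)} = {in(p4,t3), pkg_at(p2,portB), truck_at(t3,whs1)}
  ∪ pre   = {in(p4,t3), pkg_at(p2,portB), truck_at(t3,whs1)} ∪ {pkg_at(p1,portB), truck_at(t2,portB)}
          = {in(p4,t3), pkg_at(p1,portB), pkg_at(p2,portB), truck_at(t2,portB), truck_at(t3,whs1)}

== RESULT ==
["in(p4,t3)", "pkg_at(p1,portB)", "pkg_at(p2,portB)", "truck_at(t2,portB)", "truck_at(t3,whs1)"]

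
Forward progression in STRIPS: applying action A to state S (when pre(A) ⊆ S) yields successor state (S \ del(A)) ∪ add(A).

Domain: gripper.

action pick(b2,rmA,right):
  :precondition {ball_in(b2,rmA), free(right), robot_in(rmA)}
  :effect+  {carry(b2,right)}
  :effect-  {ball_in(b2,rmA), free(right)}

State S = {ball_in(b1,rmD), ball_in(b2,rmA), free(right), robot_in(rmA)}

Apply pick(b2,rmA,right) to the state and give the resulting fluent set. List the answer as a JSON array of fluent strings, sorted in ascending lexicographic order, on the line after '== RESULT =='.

Progress:
  pre ⊆ S: {ball_in(b2,rmA), free(right), robot_in(rmA)} ⊆ S  — applicable
  S \ del = {ball_in(b1,rmD), robot_in(rmA)}
  ∪ add   = {ball_in(b1,rmD), carry(b2,right), robot_in(rmA)}

== RESULT ==
["ball_in(b1,rmD)", "carry(b2,right)", "robot_in(rmA)"]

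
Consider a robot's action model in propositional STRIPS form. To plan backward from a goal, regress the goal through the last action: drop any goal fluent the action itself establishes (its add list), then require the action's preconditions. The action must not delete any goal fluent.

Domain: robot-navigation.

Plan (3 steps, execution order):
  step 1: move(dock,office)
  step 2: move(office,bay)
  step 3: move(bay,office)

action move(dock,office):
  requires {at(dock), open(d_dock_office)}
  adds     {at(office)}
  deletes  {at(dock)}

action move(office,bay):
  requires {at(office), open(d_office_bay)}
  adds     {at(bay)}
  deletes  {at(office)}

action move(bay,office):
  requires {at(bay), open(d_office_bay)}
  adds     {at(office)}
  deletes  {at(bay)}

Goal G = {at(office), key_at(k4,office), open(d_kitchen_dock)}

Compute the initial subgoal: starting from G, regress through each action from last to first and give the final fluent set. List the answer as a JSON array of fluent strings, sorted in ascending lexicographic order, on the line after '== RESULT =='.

Regress step by step:
  through step 3 (move(bay,office)): drop {at(office)}, keep {key_at(k4,office), open(d_kitchen_dock)}, require {at(bay), open(d_office_bay)}
    → {at(bay), key_at(k4,office), open(d_kitchen_dock), open(d_office_bay)}
  through step 2 (move(office,bay)): drop {at(bay)}, keep {key_at(k4,office), open(d_kitchen_dock), open(d_office_bay)}, require {at(office), open(d_office_bay)}
    → {at(office), key_at(k4,office), open(d_kitchen_dock), open(d_office_bay)}
  through step 1 (move(dock,office)): drop {at(office)}, keep {key_at(k4,office), open(d_kitchen_dock), open(d_office_bay)}, require {at(dock), open(d_dock_office)}
    → {at(dock), key_at(k4,office), open(d_dock_office), open(d_kitchen_dock), open(d_office_bay)}

== RESULT ==
["at(dock)", "key_at(k4,office)", "open(d_dock_office)", "open(d_kitchen_dock)", "open(d_office_bay)"]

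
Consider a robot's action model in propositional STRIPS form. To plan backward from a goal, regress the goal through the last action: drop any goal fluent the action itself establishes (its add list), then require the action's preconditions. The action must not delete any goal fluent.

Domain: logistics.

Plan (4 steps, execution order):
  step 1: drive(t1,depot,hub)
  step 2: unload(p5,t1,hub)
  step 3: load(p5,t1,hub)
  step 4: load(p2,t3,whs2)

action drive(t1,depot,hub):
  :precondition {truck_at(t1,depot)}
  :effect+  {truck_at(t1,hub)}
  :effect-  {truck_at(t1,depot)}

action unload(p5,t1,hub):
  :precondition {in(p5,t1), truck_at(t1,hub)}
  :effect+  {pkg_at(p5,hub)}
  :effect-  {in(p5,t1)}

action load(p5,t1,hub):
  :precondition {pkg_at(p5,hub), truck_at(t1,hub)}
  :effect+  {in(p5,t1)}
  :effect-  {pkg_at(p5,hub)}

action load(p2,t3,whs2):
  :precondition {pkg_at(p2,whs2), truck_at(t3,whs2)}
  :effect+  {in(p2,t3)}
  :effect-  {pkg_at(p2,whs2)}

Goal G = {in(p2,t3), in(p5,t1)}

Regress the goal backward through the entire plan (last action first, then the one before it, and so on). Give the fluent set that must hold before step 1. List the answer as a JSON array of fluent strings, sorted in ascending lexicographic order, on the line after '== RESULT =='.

Regress step by step:
  through step 4 (load(p2,t3,whs2)): drop {in(p2,t3)}, keep {in(p5,t1)}, require {pkg_at(p2,whs2), truck_at(t3,whs2)}
    → {in(p5,t1), pkg_at(p2,whs2), truck_at(t3,whs2)}
  through step 3 (load(p5,t1,hub)): drop {in(p5,t1)}, keep {pkg_at(p2,whs2), truck_at(t3,whs2)}, require {pkg_at(p5,hub), truck_at(t1,hub)}
    → {pkg_at(p2,whs2), pkg_at(p5,hub), truck_at(t1,hub), truck_at(t3,whs2)}
  through step 2 (unload(p5,t1,hub)): drop {pkg_at(p5,hub)}, keep {pkg_at(p2,whs2), truck_at(t1,hub), truck_at(t3,whs2)}, require {in(p5,t1), truck_at(t1,hub)}
    → {in(p5,t1), pkg_at(p2,whs2), truck_at(t1,hub), truck_at(t3,whs2)}
  through step 1 (drive(t1,depot,hub)): drop {truck_at(t1,hub)}, keep {in(p5,t1), pkg_at(p2,whs2), truck_at(t3,whs2)}, require {truck_at(t1,depot)}
    → {in(p5,t1), pkg_at(p2,whs2), truck_at(t1,depot), truck_at(t3,whs2)}

== RESULT ==
["in(p5,t1)", "pkg_at(p2,whs2)", "truck_at(t1,depot)", "truck_at(t3,whs2)"]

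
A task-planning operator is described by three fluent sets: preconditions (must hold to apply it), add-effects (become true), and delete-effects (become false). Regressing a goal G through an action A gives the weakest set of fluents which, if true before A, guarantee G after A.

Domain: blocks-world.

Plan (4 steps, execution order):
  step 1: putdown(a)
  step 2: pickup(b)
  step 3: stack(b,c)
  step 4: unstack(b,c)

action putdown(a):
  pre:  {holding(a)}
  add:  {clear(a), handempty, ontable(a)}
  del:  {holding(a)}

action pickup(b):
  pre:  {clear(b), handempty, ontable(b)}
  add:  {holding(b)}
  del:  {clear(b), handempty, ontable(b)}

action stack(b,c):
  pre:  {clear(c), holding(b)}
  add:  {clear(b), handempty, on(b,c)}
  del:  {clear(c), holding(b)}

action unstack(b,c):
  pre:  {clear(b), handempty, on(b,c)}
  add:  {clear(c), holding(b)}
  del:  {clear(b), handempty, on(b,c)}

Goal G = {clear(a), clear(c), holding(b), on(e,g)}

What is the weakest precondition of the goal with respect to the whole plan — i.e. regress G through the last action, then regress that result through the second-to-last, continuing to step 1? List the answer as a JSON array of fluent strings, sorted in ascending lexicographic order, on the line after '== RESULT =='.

Work backward from the goal:
  through step 4 (unstack(b,c)): drop {clear(c), holding(b)}, keep {clear(a), on(e,g)}, require {clear(b), handempty, on(b,c)}
    → {clear(a), clear(b), handempty, on(b,c), on(e,g)}
  through step 3 (stack(b,c)): drop {clear(b), handempty, on(b,c)}, keep {clear(a), on(e,g)}, require {clear(c), holding(b)}
    → {clear(a), clear(c), holding(b), on(e,g)}
  through step 2 (pickup(b)): drop {holding(b)}, keep {clear(a), clear(c), on(e,g)}, require {clear(b), handempty, ontable(b)}
    → {clear(a), clear(b), clear(c), handempty, on(e,g), ontable(b)}
  through step 1 (putdown(a)): drop {clear(a), handempty}, keep {clear(b), clear(c), on(e,g), ontable(b)}, require {holding(a)}
    → {clear(b), clear(c), holding(a), on(e,g), ontable(b)}

== RESULT ==
["clear(b)", "clear(c)", "holding(a)", "on(e,g)", "ontable(b)"]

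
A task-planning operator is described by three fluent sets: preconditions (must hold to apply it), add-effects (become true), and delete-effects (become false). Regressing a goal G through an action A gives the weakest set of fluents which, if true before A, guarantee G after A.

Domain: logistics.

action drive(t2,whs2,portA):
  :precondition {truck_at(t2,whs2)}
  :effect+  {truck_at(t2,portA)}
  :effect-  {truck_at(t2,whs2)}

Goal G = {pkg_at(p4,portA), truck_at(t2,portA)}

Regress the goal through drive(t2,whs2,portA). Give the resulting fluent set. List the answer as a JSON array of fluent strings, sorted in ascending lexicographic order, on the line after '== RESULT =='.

Regress:
  G ∩ del = {}  (empty — regression defined)
  G \ add = {pkg_at(p4,portA), truck_at(t2,portA)} \ {truck_at(t2,portA)} = {pkg_at(p4,portA)}
  ∪ pre   = {pkg_at(p4,portA)} ∪ {truck_at(t2,whs2)}
          = {pkg_at(p4,portA), truck_at(t2,whs2)}

== RESULT ==
["pkg_at(p4,portA)", "truck_at(t2,whs2)"]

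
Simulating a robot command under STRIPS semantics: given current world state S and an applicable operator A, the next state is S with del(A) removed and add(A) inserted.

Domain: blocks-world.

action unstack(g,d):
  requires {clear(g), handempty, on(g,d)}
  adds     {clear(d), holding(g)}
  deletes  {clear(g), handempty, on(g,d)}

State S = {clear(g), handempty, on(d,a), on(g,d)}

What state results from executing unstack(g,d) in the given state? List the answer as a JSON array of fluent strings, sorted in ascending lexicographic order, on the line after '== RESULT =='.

Progress:
  pre ⊆ S: {clear(g), handempty, on(g,d)} ⊆ S  — applicable
  S \ del = {on(d,a)}
  ∪ add   = {clear(d), holding(g), on(d,a)}

== RESULT ==
["clear(d)", "holding(g)", "on(d,a)"]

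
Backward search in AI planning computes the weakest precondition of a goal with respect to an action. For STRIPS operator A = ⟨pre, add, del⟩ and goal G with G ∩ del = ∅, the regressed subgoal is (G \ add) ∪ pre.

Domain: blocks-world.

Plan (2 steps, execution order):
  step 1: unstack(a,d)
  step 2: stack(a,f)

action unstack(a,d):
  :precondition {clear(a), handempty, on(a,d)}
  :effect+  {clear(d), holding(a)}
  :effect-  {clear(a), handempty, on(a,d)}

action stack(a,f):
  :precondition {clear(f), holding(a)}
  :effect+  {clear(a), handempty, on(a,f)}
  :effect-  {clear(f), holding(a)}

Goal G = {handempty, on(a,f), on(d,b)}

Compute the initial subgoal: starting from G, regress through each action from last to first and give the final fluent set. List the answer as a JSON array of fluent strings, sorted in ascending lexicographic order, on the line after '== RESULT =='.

Work backward from the goal:
  through step 2 (stack(a,f)): drop {handempty, on(a,f)}, keep {on(d,b)}, require {clear(f), holding(a)}
    → {clear(f), holding(a), on(d,b)}
  through step 1 (unstack(a,d)): drop {holding(a)}, keep {clear(f), on(d,b)}, require {clear(a), handempty, on(a,d)}
    → {clear(a), clear(f), handempty, on(a,d), on(d,b)}

== RESULT ==
["clear(a)", "clear(f)", "handempty", "on(a,d)", "on(d,b)"]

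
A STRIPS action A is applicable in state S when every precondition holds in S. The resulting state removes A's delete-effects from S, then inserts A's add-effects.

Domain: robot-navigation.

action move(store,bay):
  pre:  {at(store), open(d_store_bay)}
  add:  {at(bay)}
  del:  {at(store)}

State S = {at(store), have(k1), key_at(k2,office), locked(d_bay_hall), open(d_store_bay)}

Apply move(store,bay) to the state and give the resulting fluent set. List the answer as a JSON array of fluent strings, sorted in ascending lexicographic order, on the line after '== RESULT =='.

Progress:
  pre ⊆ S: {at(store), open(d_store_bay)} ⊆ S  — applicable
  S \ del = {have(k1), key_at(k2,office), locked(d_bay_hall), open(d_store_bay)}
  ∪ add   = {at(bay), have(k1), key_at(k2,office), locked(d_bay_hall), open(d_store_bay)}

== RESULT ==
["at(bay)", "have(k1)", "key_at(k2,office)", "locked(d_bay_hall)", "open(d_store_bay)"]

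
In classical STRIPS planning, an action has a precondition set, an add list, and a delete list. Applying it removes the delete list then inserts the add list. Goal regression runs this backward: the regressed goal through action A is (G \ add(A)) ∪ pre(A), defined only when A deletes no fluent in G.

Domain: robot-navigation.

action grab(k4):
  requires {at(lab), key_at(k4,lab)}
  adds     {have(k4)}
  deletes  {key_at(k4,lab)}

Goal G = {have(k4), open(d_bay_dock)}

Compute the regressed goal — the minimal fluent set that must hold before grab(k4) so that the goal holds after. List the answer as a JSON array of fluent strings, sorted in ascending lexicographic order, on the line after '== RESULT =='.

Regress:
  G ∩ del = {}  (empty — regression defined)
  G \ add = {have(k4), open(d_bay_dock)} \ {have(k4)} = {open(d_bay_dock)}
  ∪ pre   = {open(d_bay_dock)} ∪ {at(lab), key_at(k4,lab)}
          = {at(lab), key_at(k4,lab), open(d_bay_dock)}

== RESULT ==
["at(lab)", "key_at(k4,lab)", "open(d_bay_dock)"]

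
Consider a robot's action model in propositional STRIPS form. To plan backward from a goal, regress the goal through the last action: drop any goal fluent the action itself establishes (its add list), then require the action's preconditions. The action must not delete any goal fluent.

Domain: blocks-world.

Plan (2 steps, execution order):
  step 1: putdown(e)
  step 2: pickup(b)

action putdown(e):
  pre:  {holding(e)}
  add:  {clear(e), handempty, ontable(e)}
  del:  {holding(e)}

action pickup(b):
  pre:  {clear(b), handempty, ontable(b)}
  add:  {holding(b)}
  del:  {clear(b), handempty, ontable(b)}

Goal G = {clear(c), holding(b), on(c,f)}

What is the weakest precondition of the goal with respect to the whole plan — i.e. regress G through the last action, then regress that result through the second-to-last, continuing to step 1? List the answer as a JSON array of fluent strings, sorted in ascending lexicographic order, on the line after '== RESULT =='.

Regress step by step:
  through step 2 (pickup(b)): drop {holding(b)}, keep {clear(c), on(c,f)}, require {clear(b), handempty, ontable(b)}
    → {clear(b), clear(c), handempty, on(c,f), ontable(b)}
  through step 1 (putdown(e)): drop {handempty}, keep {clear(b), clear(c), on(c,f), ontable(b)}, require {holding(e)}
    → {clear(b), clear(c), holding(e), on(c,f), ontable(b)}

== RESULT ==
["clear(b)", "clear(c)", "holding(e)", "on(c,f)", "ontable(b)"]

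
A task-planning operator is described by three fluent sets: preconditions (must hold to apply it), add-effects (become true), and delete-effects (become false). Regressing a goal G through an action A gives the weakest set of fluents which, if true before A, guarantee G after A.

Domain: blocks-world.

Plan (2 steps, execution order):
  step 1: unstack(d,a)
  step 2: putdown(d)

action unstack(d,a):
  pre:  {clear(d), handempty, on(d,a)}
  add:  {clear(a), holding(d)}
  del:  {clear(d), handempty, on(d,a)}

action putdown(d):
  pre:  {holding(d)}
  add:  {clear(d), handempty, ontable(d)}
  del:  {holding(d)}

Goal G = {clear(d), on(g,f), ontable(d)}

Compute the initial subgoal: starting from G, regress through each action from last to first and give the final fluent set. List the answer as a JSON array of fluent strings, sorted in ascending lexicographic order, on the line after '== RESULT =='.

Work backward from the goal:
  through step 2 (putdown(d)): drop {clear(d), ontable(d)}, keep {on(g,f)}, require {holding(d)}
    → {holding(d), on(g,f)}
  through step 1 (unstack(d,a)): drop {holding(d)}, keep {on(g,f)}, require {clear(d), handempty, on(d,a)}
    → {clear(d), handempty, on(d,a), on(g,f)}

== RESULT ==
["clear(d)", "handempty", "on(d,a)", "on(g,f)"]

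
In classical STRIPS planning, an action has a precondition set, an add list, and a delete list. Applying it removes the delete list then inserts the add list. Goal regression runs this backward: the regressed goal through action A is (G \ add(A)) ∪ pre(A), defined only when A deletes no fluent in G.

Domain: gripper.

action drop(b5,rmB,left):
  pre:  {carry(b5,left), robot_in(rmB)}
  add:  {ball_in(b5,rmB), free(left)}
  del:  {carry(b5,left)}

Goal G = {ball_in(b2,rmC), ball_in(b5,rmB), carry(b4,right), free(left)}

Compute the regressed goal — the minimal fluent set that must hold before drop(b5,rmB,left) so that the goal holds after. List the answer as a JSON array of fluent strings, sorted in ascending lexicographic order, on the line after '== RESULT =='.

Regress:
  G ∩ del = {}  (empty — regression defined)
  G \ add = {ball_in(b2,rmC), ball_in(b5,rmB), carry(b4,right), free(left)} \ {ball_in(b5,rmB), free(left)} = {ball_in(b2,rmC), carry(b4,right)}
  ∪ pre   = {ball_in(b2,rmC), carry(b4,right)} ∪ {carry(b5,left), robot_in(rmB)}
          = {ball_in(b2,rmC), carry(b4,right), carry(b5,left), robot_in(rmB)}

== RESULT ==
["ball_in(b2,rmC)", "carry(b4,right)", "carry(b5,left)", "robot_in(rmB)"]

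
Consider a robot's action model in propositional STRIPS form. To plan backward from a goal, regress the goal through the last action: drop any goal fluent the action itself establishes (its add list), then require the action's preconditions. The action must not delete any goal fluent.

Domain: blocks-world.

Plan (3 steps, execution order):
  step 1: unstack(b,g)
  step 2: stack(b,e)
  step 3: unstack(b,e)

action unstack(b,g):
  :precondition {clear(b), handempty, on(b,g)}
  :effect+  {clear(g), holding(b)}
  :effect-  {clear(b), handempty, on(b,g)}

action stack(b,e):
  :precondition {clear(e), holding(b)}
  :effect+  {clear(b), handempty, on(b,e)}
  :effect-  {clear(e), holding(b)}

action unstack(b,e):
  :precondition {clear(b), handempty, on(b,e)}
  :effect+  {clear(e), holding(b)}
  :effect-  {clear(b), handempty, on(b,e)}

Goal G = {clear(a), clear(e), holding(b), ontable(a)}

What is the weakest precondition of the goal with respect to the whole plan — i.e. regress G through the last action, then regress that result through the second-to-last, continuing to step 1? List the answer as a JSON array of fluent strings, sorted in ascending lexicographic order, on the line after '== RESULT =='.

Regress step by step:
  through step 3 (unstack(b,e)): drop {clear(e), holding(b)}, keep {clear(a), ontable(a)}, require {clear(b), handempty, on(b,e)}
    → {clear(a), clear(b), handempty, on(b,e), ontable(a)}
  through step 2 (stack(b,e)): drop {clear(b), handempty, on(b,e)}, keep {clear(a), ontable(a)}, require {clear(e), holding(b)}
    → {clear(a), clear(e), holding(b), ontable(a)}
  through step 1 (unstack(b,g)): drop {holding(b)}, keep {clear(a), clear(e), ontable(a)}, require {clear(b), handempty, on(b,g)}
    → {clear(a), clear(b), clear(e), handempty, on(b,g), ontable(a)}

== RESULT ==
["clear(a)", "clear(b)", "clear(e)", "handempty", "on(b,g)", "ontable(a)"]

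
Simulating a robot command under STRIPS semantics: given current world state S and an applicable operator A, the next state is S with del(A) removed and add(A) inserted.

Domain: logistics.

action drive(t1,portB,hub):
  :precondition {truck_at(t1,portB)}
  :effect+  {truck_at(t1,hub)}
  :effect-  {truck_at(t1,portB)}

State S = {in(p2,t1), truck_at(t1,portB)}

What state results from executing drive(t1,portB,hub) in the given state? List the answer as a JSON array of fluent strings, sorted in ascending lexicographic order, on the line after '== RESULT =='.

Progress:
  pre ⊆ S: {truck_at(t1,portB)} ⊆ S  — applicable
  S \ del = {in(p2,t1)}
  ∪ add   = {in(p2,t1), truck_at(t1,hub)}

== RESULT ==
["in(p2,t1)", "truck_at(t1,hub)"]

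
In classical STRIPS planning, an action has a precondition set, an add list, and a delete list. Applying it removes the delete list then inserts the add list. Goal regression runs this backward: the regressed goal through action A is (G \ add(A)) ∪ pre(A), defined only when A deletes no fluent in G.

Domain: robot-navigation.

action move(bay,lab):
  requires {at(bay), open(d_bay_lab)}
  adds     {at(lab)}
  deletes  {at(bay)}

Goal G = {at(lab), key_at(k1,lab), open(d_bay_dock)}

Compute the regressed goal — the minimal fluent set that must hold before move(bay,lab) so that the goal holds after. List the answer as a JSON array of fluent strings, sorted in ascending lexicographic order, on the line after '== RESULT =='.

Regress:
  G ∩ del = {}  (empty — regression defined)
  G \ add = {at(lab), key_at(k1,lab), open(d_bay_dock)} \ {at(lab)} = {key_at(k1,lab), open(d_bay_dock)}
  ∪ pre   = {key_at(k1,lab), open(d_bay_dock)} ∪ {at(bay), open(d_bay_lab)}
          = {at(bay), key_at(k1,lab), open(d_bay_dock), open(d_bay_lab)}

== RESULT ==
["at(bay)", "key_at(k1,lab)", "open(d_bay_dock)", "open(d_bay_lab)"]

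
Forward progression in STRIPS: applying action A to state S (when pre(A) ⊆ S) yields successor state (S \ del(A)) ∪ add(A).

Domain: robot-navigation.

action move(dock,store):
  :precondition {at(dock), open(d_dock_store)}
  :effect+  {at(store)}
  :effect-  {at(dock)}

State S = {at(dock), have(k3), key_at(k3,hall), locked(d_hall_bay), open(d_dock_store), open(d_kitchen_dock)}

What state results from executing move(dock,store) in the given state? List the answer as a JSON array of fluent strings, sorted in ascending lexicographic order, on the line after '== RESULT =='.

Progress:
  pre ⊆ S: {at(dock), open(d_dock_store)} ⊆ S  — applicable
  S \ del = {have(k3), key_at(k3,hall), locked(d_hall_bay), open(d_dock_store), open(d_kitchen_dock)}
  ∪ add   = {at(store), have(k3), key_at(k3,hall), locked(d_hall_bay), open(d_dock_store), open(d_kitchen_dock)}

== RESULT ==
["at(store)", "have(k3)", "key_at(k3,hall)", "locked(d_hall_bay)", "open(d_dock_store)", "open(d_kitchen_dock)"]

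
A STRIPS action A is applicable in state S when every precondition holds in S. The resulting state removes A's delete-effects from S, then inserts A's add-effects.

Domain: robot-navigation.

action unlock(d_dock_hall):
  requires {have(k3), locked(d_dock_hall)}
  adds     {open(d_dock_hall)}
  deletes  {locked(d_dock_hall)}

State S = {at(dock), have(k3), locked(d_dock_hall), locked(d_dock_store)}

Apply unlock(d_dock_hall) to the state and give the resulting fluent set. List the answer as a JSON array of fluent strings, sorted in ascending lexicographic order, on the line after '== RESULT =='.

Progress:
  pre ⊆ S: {have(k3), locked(d_dock_hall)} ⊆ S  — applicable
  S \ del = {at(dock), have(k3), locked(d_dock_store)}
  ∪ add   = {at(dock), have(k3), locked(d_dock_store), open(d_dock_hall)}

== RESULT ==
["at(dock)", "have(k3)", "locked(d_dock_store)", "open(d_dock_hall)"]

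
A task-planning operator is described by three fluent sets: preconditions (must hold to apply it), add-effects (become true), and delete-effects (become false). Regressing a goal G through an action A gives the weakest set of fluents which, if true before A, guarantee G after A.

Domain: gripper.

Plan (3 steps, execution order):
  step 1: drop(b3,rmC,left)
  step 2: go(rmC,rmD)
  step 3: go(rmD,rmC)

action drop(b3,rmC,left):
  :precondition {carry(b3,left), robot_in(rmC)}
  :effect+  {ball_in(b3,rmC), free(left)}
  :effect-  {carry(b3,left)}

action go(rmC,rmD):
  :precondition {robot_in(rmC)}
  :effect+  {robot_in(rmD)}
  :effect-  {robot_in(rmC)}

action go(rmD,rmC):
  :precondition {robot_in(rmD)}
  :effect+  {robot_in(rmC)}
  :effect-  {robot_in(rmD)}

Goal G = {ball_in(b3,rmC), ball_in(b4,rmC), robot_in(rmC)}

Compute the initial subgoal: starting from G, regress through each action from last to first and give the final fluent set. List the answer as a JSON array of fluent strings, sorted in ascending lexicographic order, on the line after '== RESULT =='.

Work backward from the goal:
  through step 3 (go(rmD,rmC)): drop {robot_in(rmC)}, keep {ball_in(b3,rmC), ball_in(b4,rmC)}, require {robot_in(rmD)}
    → {ball_in(b3,rmC), ball_in(b4,rmC), robot_in(rmD)}
  through step 2 (go(rmC,rmD)): drop {robot_in(rmD)}, keep {ball_in(b3,rmC), ball_in(b4,rmC)}, require {robot_in(rmC)}
    → {ball_in(b3,rmC), ball_in(b4,rmC), robot_in(rmC)}
  through step 1 (drop(b3,rmC,left)): drop {ball_in(b3,rmC)}, keep {ball_in(b4,rmC), robot_in(rmC)}, require {carry(b3,left), robot_in(rmC)}
    → {ball_in(b4,rmC), carry(b3,left), robot_in(rmC)}

== RESULT ==
["ball_in(b4,rmC)", "carry(b3,left)", "robot_in(rmC)"]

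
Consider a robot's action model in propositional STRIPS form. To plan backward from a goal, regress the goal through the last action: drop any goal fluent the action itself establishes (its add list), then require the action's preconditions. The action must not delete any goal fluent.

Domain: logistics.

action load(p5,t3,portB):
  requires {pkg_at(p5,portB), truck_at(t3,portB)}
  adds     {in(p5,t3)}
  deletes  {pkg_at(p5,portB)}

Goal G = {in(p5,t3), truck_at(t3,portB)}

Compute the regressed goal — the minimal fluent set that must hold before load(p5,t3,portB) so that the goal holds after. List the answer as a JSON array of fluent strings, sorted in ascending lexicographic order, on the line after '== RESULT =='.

Regress:
  G ∩ del = {}  (empty — regression defined)
  G \ add = {in(p5,t3), truck_at(t3,portB)} \ {in(p5,t3)} = {truck_at(t3,portB)}
  ∪ pre   = {truck_at(t3,portB)} ∪ {pkg_at(p5,portB), truck_at(t3,portB)}
          = {pkg_at(p5,portB), truck_at(t3,portB)}

== RESULT ==
["pkg_at(p5,portB)", "truck_at(t3,portB)"]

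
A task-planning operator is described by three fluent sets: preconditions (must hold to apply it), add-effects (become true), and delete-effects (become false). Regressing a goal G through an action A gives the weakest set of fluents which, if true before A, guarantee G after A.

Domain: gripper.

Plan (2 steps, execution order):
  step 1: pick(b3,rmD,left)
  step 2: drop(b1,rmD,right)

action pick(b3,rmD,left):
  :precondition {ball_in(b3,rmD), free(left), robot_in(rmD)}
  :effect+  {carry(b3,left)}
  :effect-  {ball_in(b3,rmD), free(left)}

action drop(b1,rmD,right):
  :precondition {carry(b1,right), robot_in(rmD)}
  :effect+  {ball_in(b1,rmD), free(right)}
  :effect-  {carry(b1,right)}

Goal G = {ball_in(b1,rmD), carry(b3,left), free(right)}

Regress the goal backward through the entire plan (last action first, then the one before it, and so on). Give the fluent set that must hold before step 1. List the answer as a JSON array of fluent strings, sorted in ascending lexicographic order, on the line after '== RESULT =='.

Work backward from the goal:
  through step 2 (drop(b1,rmD,right)): drop {ball_in(b1,rmD), free(right)}, keep {carry(b3,left)}, require {carry(b1,right), robot_in(rmD)}
    → {carry(b1,right), carry(b3,left), robot_in(rmD)}
  through step 1 (pick(b3,rmD,left)): drop {carry(b3,left)}, keep {carry(b1,right), robot_in(rmD)}, require {ball_in(b3,rmD), free(left), robot_in(rmD)}
    → {ball_in(b3,rmD), carry(b1,right), free(left), robot_in(rmD)}

== RESULT ==
["ball_in(b3,rmD)", "carry(b1,right)", "free(left)", "robot_in(rmD)"]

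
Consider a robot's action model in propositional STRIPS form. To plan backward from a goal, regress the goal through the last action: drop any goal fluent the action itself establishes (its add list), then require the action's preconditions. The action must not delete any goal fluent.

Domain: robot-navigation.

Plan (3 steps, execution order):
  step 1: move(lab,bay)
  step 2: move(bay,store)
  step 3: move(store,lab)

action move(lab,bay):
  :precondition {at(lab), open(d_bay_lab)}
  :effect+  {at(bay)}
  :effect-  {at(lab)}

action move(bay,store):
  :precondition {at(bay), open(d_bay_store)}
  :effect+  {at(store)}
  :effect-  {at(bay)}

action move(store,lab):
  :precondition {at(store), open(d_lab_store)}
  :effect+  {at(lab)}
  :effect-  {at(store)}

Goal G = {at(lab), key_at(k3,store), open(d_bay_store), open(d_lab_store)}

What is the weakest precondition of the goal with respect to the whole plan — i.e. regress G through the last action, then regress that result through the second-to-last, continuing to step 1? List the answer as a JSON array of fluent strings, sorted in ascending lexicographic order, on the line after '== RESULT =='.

Work backward from the goal:
  through step 3 (move(store,lab)): drop {at(lab)}, keep {key_at(k3,store), open(d_bay_store), open(d_lab_store)}, require {at(store), open(d_lab_store)}
    → {at(store), key_at(k3,store), open(d_bay_store), open(d_lab_store)}
  through step 2 (move(bay,store)): drop {at(store)}, keep {key_at(k3,store), open(d_bay_store), open(d_lab_store)}, require {at(bay), open(d_bay_store)}
    → {at(bay), key_at(k3,store), open(d_bay_store), open(d_lab_store)}
  through step 1 (move(lab,bay)): drop {at(bay)}, keep {key_at(k3,store), open(d_bay_store), open(d_lab_store)}, require {at(lab), open(d_bay_lab)}
    → {at(lab), key_at(k3,store), open(d_bay_lab), open(d_bay_store), open(d_lab_store)}

== RESULT ==
["at(lab)", "key_at(k3,store)", "open(d_bay_lab)", "open(d_bay_store)", "open(d_lab_store)"]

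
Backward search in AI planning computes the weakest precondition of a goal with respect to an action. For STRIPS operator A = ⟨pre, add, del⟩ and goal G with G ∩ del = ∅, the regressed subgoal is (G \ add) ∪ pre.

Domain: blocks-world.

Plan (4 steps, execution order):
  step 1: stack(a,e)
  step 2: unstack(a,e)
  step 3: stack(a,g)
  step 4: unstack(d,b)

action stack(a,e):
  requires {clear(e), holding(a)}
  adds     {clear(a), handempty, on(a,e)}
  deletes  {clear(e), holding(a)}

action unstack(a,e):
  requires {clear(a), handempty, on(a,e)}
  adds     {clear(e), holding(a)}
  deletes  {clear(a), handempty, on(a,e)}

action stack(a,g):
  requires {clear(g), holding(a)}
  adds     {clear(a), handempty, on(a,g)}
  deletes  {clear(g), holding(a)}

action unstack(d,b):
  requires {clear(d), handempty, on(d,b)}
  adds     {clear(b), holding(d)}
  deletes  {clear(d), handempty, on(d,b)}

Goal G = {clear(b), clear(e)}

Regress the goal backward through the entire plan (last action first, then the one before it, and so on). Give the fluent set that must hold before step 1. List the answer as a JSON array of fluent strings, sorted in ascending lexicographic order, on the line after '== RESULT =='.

Regress step by step:
  through step 4 (unstack(d,b)): drop {clear(b)}, keep {clear(e)}, require {clear(d), handempty, on(d,b)}
    → {clear(d), clear(e), handempty, on(d,b)}
  through step 3 (stack(a,g)): drop {handempty}, keep {clear(d), clear(e), on(d,b)}, require {clear(g), holding(a)}
    → {clear(d), clear(e), clear(g), holding(a), on(d,b)}
  through step 2 (unstack(a,e)): drop {clear(e), holding(a)}, keep {clear(d), clear(g), on(d,b)}, require {clear(a), handempty, on(a,e)}
    → {clear(a), clear(d), clear(g), handempty, on(a,e), on(d,b)}
  through step 1 (stack(a,e)): drop {clear(a), handempty, on(a,e)}, keep {clear(d), clear(g), on(d,b)}, require {clear(e), holding(a)}
    → {clear(d), clear(e), clear(g), holding(a), on(d,b)}

== RESULT ==
["clear(d)", "clear(e)", "clear(g)", "holding(a)", "on(d,b)"]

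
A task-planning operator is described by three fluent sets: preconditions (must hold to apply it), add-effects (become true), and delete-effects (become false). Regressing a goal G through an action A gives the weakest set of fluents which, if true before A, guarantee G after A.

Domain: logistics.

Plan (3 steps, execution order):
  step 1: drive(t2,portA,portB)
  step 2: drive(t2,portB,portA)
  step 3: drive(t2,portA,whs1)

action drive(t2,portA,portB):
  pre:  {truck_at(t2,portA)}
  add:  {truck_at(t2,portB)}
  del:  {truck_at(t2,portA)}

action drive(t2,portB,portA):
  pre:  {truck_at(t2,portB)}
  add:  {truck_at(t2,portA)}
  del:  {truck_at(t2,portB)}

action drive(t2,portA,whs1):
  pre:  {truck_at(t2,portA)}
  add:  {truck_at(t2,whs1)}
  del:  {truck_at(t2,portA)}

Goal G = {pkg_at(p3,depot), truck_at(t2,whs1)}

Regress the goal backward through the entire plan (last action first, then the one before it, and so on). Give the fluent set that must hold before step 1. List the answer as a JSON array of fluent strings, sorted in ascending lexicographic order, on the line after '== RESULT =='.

Regress step by step:
  through step 3 (drive(t2,portA,whs1)): drop {truck_at(t2,whs1)}, keep {pkg_at(p3,depot)}, require {truck_at(t2,portA)}
    → {pkg_at(p3,depot), truck_at(t2,portA)}
  through step 2 (drive(t2,portB,portA)): drop {truck_at(t2,portA)}, keep {pkg_at(p3,depot)}, require {truck_at(t2,portB)}
    → {pkg_at(p3,depot), truck_at(t2,portB)}
  through step 1 (drive(t2,portA,portB)): drop {truck_at(t2,portB)}, keep {pkg_at(p3,depot)}, require {truck_at(t2,portA)}
    → {pkg_at(p3,depot), truck_at(t2,portA)}

== RESULT ==
["pkg_at(p3,depot)", "truck_at(t2,portA)"]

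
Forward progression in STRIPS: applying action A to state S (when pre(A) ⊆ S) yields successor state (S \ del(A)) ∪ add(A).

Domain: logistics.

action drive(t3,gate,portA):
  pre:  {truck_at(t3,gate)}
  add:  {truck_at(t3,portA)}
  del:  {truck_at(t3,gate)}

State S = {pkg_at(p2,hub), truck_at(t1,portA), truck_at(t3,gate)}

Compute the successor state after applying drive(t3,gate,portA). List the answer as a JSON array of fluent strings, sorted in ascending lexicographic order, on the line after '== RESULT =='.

Compute (S \ del) ∪ add:
  pre ⊆ S: {truck_at(t3,gate)} ⊆ S  — applicable
  S \ del = {pkg_at(p2,hub), truck_at(t1,portA)}
  ∪ add   = {pkg_at(p2,hub), truck_at(t1,portA), truck_at(t3,portA)}

== RESULT ==
["pkg_at(p2,hub)", "truck_at(t1,portA)", "truck_at(t3,portA)"]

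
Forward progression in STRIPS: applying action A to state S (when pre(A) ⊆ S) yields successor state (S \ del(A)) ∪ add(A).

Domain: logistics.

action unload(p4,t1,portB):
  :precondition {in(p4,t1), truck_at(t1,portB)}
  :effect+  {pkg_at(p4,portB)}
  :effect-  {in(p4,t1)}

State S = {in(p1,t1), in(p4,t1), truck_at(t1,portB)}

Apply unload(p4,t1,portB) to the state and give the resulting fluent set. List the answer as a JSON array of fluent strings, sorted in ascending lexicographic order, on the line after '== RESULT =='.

Compute (S \ del) ∪ add:
  pre ⊆ S: {in(p4,t1), truck_at(t1,portB)} ⊆ S  — applicable
  S \ del = {in(p1,t1), truck_at(t1,portB)}
  ∪ add   = {in(p1,t1), pkg_at(p4,portB), truck_at(t1,portB)}

== RESULT ==
["in(p1,t1)", "pkg_at(p4,portB)", "truck_at(t1,portB)"]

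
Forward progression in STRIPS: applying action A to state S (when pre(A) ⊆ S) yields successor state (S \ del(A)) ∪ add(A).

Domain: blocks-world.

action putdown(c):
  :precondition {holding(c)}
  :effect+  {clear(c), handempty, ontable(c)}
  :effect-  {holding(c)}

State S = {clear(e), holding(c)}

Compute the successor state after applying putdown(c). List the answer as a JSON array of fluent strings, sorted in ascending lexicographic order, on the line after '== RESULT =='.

Progress:
  pre ⊆ S: {holding(c)} ⊆ S  — applicable
  S \ del = {clear(e)}
  ∪ add   = {clear(c), clear(e), handempty, ontable(c)}

== RESULT ==
["clear(c)", "clear(e)", "handempty", "ontable(c)"]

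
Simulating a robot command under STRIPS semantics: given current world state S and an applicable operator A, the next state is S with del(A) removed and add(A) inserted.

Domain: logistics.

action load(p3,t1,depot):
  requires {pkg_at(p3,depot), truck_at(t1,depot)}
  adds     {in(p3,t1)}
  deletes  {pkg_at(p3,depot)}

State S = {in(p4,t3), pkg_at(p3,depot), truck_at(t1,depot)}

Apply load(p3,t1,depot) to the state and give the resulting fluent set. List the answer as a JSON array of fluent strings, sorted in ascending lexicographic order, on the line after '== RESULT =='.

Progress:
  pre ⊆ S: {pkg_at(p3,depot), truck_at(t1,depot)} ⊆ S  — applicable
  S \ del = {in(p4,t3), truck_at(t1,depot)}
  ∪ add   = {in(p3,t1), in(p4,t3), truck_at(t1,depot)}

== RESULT ==
["in(p3,t1)", "in(p4,t3)", "truck_at(t1,depot)"]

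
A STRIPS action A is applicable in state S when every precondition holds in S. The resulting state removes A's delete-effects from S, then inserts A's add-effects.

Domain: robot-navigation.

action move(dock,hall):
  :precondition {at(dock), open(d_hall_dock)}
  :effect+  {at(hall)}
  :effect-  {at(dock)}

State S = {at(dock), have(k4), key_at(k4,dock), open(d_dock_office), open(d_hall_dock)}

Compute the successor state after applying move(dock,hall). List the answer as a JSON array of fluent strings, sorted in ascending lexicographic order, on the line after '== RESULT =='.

Progress:
  pre ⊆ S: {at(dock), open(d_hall_dock)} ⊆ S  — applicable
  S \ del = {have(k4), key_at(k4,dock), open(d_dock_office), open(d_hall_dock)}
  ∪ add   = {at(hall), have(k4), key_at(k4,dock), open(d_dock_office), open(d_hall_dock)}

== RESULT ==
["at(hall)", "have(k4)", "key_at(k4,dock)", "open(d_dock_office)", "open(d_hall_dock)"]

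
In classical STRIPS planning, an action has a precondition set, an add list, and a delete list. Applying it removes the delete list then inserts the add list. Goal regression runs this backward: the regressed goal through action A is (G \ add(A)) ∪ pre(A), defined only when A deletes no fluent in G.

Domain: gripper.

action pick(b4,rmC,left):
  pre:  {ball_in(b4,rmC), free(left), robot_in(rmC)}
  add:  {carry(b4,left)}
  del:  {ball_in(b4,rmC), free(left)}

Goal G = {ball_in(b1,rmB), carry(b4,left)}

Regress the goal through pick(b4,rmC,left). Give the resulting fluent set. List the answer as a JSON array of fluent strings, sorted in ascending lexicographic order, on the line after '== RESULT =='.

Regress:
  G ∩ del = {}  (empty — regression defined)
  G \ add = {ball_in(b1,rmB), carry(b4,left)} \ {carry(b4,left)} = {ball_in(b1,rmB)}
  ∪ pre   = {ball_in(b1,rmB)} ∪ {ball_in(b4,rmC), free(left), robot_in(rmC)}
          = {ball_in(b1,rmB), ball_in(b4,rmC), free(left), robot_in(rmC)}

== RESULT ==
["ball_in(b1,rmB)", "ball_in(b4,rmC)", "free(left)", "robot_in(rmC)"]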